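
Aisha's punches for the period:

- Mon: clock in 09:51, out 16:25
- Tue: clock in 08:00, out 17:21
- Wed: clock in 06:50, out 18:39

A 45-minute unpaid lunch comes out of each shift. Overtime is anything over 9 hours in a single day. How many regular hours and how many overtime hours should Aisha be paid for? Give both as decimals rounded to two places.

Mon: 09:51–16:25 = 6 h 34 min; less 45 min break → 5 h 49 min
Tue: 08:00–17:21 = 9 h 21 min; less 45 min break → 8 h 36 min
Wed: 06:50–18:39 = 11 h 49 min; less 45 min break → 11 h 4 min
Mon reg 5 h 49 min / OT 0 h 0 min; Tue reg 8 h 36 min / OT 0 h 0 min; Wed reg 9 h 0 min / OT 2 h 4 min.
Totals: regular 23 h 25 min, overtime 2 h 4 min.

Regular 23.42 hours, overtime 2.07 hours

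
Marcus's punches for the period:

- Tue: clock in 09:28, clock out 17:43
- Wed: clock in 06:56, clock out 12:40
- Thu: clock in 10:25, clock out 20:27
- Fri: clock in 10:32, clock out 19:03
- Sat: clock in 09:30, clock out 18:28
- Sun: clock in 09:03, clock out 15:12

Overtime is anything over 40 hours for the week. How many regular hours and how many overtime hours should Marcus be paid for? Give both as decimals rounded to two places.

Regular 40.00 hours, overtime 7.65 hours

Tue: 09:28–17:43 = 8 h 15 min
Wed: 06:56–12:40 = 5 h 44 min
Thu: 10:25–20:27 = 10 h 2 min
Fri: 10:32–19:03 = 8 h 31 min
Sat: 09:30–18:28 = 8 h 58 min
Sun: 09:03–15:12 = 6 h 9 min
Total worked: 47 h 39 min = 47.65 h.
Threshold 40 h → overtime 7 h 39 min, regular 40 h 0 min.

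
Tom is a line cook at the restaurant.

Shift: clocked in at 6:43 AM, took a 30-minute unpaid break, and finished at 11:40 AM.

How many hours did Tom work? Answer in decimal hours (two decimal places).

Shift: 6:43 AM–11:40 AM = 4 h 57 min; less 30 min break → 4 h 27 min

4.45 hours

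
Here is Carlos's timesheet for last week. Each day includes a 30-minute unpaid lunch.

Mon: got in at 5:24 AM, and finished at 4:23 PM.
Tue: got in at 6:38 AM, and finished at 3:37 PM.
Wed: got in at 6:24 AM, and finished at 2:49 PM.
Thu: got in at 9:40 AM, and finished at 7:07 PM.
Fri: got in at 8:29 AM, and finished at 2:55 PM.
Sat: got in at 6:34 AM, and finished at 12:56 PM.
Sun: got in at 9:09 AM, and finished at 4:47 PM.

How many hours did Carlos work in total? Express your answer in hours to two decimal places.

54.77 hours

Mon: 5:24 AM–4:23 PM = 10 h 59 min; less 30 min break → 10 h 29 min
Tue: 6:38 AM–3:37 PM = 8 h 59 min; less 30 min break → 8 h 29 min
Wed: 6:24 AM–2:49 PM = 8 h 25 min; less 30 min break → 7 h 55 min
Thu: 9:40 AM–7:07 PM = 9 h 27 min; less 30 min break → 8 h 57 min
Fri: 8:29 AM–2:55 PM = 6 h 26 min; less 30 min break → 5 h 56 min
Sat: 6:34 AM–12:56 PM = 6 h 22 min; less 30 min break → 5 h 52 min
Sun: 9:09 AM–4:47 PM = 7 h 38 min; less 30 min break → 7 h 8 min
Total: 10 h 29 min + 8 h 29 min + 7 h 55 min + 8 h 57 min + 5 h 56 min + 5 h 52 min + 7 h 8 min = 54 h 46 min.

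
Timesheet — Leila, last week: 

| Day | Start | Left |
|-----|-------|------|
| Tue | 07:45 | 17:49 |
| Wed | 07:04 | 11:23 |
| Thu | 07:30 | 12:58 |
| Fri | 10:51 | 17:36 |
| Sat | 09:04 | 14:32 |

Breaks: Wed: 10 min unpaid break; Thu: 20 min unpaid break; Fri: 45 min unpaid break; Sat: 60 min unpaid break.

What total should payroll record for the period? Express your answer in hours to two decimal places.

Tue: 07:45–17:49 = 10 h 4 min
Wed: 07:04–11:23 = 4 h 19 min; less 10 min break → 4 h 9 min
Thu: 07:30–12:58 = 5 h 28 min; less 20 min break → 5 h 8 min
Fri: 10:51–17:36 = 6 h 45 min; less 45 min break → 6 h 0 min
Sat: 09:04–14:32 = 5 h 28 min; less 60 min break → 4 h 28 min
Total: 10 h 4 min + 4 h 9 min + 5 h 8 min + 6 h 0 min + 4 h 28 min = 29 h 49 min.

29.82 hours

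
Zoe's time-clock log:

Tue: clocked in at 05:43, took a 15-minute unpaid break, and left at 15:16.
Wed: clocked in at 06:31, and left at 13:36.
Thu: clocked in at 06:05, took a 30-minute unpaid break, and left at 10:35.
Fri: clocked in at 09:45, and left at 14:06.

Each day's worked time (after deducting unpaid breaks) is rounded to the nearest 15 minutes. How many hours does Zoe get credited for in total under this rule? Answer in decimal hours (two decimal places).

Tue: 05:43–15:16 = 9 h 33 min − 15 min = 9 h 18 min → rounds to 9 h 15 min
Wed: 06:31–13:36 = 7 h 5 min → rounds to 7 h 0 min
Thu: 06:05–10:35 = 4 h 30 min − 30 min = 4 h 0 min → rounds to 4 h 0 min
Fri: 09:45–14:06 = 4 h 21 min → rounds to 4 h 15 min
Total credited: 24 h 30 min.

24.50 hours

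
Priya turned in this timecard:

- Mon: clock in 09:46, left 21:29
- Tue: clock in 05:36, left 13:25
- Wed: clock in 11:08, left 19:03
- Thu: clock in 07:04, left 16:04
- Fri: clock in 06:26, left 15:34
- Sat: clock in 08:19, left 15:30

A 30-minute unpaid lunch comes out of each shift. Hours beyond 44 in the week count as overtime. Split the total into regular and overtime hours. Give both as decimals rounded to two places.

Mon: 09:46–21:29 = 11 h 43 min; less 30 min break → 11 h 13 min
Tue: 05:36–13:25 = 7 h 49 min; less 30 min break → 7 h 19 min
Wed: 11:08–19:03 = 7 h 55 min; less 30 min break → 7 h 25 min
Thu: 07:04–16:04 = 9 h 0 min; less 30 min break → 8 h 30 min
Fri: 06:26–15:34 = 9 h 8 min; less 30 min break → 8 h 38 min
Sat: 08:19–15:30 = 7 h 11 min; less 30 min break → 6 h 41 min
Total worked: 49 h 46 min = 49.77 h.
Threshold 44 h → overtime 5 h 46 min, regular 44 h 0 min.

Regular 44.00 hours, overtime 5.77 hours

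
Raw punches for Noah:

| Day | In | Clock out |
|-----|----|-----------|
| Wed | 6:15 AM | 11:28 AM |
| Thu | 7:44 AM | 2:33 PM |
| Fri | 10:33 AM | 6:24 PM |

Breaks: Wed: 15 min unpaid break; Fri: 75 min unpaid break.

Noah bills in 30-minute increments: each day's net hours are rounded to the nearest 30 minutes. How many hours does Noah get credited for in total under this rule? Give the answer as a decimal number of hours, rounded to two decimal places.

18.50 hours

Wed: 6:15 AM–11:28 AM = 5 h 13 min − 15 min = 4 h 58 min → rounds to 5 h 0 min
Thu: 7:44 AM–2:33 PM = 6 h 49 min → rounds to 7 h 0 min
Fri: 10:33 AM–6:24 PM = 7 h 51 min − 75 min = 6 h 36 min → rounds to 6 h 30 min
Total credited: 18 h 30 min.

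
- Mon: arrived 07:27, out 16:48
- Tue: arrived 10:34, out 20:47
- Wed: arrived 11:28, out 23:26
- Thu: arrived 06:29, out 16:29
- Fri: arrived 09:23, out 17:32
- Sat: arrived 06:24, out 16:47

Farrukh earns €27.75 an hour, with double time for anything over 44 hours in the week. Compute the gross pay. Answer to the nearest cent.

€2112.70

Mon: 07:27–16:48 = 9 h 21 min
Tue: 10:34–20:47 = 10 h 13 min
Wed: 11:28–23:26 = 11 h 58 min
Thu: 06:29–16:29 = 10 h 0 min
Fri: 09:23–17:32 = 8 h 9 min
Sat: 06:24–16:47 = 10 h 23 min
Total worked: 60 h 4 min = 3604 min.
Regular 44 h 0 min = 2640 min at €27.75/h; overtime 16 h 4 min = 964 min at €55.50/h.
Pay = (2640 × €27.75 + 964 × €55.50) ÷ 60 = €2112.70.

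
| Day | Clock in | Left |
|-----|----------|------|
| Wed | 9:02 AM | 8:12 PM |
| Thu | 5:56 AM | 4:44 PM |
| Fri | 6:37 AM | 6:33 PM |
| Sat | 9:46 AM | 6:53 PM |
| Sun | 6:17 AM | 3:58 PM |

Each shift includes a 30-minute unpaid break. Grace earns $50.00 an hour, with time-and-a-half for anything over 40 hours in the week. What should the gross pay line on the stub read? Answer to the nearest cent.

Wed: 9:02 AM–8:12 PM = 11 h 10 min; less 30 min break → 10 h 40 min
Thu: 5:56 AM–4:44 PM = 10 h 48 min; less 30 min break → 10 h 18 min
Fri: 6:37 AM–6:33 PM = 11 h 56 min; less 30 min break → 11 h 26 min
Sat: 9:46 AM–6:53 PM = 9 h 7 min; less 30 min break → 8 h 37 min
Sun: 6:17 AM–3:58 PM = 9 h 41 min; less 30 min break → 9 h 11 min
Total worked: 50 h 12 min = 3012 min.
Regular 40 h 0 min = 2400 min at $50.00/h; overtime 10 h 12 min = 612 min at $75.00/h.
Pay = (2400 × $50.00 + 612 × $75.00) ÷ 60 = $2765.00.

$2765.00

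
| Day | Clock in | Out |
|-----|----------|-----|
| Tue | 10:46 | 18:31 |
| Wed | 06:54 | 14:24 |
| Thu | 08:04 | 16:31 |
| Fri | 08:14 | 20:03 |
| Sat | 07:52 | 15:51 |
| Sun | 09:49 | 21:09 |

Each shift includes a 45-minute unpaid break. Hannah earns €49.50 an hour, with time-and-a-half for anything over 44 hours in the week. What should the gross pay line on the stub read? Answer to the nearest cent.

€2648.25

Tue: 10:46–18:31 = 7 h 45 min; less 45 min break → 7 h 0 min
Wed: 06:54–14:24 = 7 h 30 min; less 45 min break → 6 h 45 min
Thu: 08:04–16:31 = 8 h 27 min; less 45 min break → 7 h 42 min
Fri: 08:14–20:03 = 11 h 49 min; less 45 min break → 11 h 4 min
Sat: 07:52–15:51 = 7 h 59 min; less 45 min break → 7 h 14 min
Sun: 09:49–21:09 = 11 h 20 min; less 45 min break → 10 h 35 min
Total worked: 50 h 20 min = 3020 min.
Regular 44 h 0 min = 2640 min at €49.50/h; overtime 6 h 20 min = 380 min at €74.25/h.
Pay = (2640 × €49.50 + 380 × €74.25) ÷ 60 = €2648.25.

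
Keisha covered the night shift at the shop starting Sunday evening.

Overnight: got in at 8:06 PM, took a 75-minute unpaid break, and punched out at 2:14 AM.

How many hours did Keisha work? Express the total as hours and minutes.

4 h 53 min

Overnight: 8:06 PM → midnight = 3 h 54 min; midnight → 2:14 AM = 2 h 14 min; span 6 h 8 min; less 75 min break → 4 h 53 min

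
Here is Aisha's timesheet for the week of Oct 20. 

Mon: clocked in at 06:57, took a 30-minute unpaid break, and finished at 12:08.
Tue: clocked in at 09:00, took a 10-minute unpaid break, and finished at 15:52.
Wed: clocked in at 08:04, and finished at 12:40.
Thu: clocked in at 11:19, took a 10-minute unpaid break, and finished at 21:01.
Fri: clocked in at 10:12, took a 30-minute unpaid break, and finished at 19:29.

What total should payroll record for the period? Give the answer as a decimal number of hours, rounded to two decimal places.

Mon: 06:57–12:08 = 5 h 11 min; less 30 min break → 4 h 41 min
Tue: 09:00–15:52 = 6 h 52 min; less 10 min break → 6 h 42 min
Wed: 08:04–12:40 = 4 h 36 min
Thu: 11:19–21:01 = 9 h 42 min; less 10 min break → 9 h 32 min
Fri: 10:12–19:29 = 9 h 17 min; less 30 min break → 8 h 47 min
Total: 4 h 41 min + 6 h 42 min + 4 h 36 min + 9 h 32 min + 8 h 47 min = 34 h 18 min.

34.30 hours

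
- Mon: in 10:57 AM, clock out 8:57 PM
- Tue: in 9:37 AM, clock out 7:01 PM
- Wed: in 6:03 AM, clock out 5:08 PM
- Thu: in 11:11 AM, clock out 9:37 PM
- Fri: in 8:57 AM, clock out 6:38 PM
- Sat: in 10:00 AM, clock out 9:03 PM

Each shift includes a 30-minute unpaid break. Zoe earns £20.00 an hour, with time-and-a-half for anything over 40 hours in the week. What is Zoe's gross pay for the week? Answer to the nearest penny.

Mon: 10:57 AM–8:57 PM = 10 h 0 min; less 30 min break → 9 h 30 min
Tue: 9:37 AM–7:01 PM = 9 h 24 min; less 30 min break → 8 h 54 min
Wed: 6:03 AM–5:08 PM = 11 h 5 min; less 30 min break → 10 h 35 min
Thu: 11:11 AM–9:37 PM = 10 h 26 min; less 30 min break → 9 h 56 min
Fri: 8:57 AM–6:38 PM = 9 h 41 min; less 30 min break → 9 h 11 min
Sat: 10:00 AM–9:03 PM = 11 h 3 min; less 30 min break → 10 h 33 min
Total worked: 58 h 39 min = 3519 min.
Regular 40 h 0 min = 2400 min at £20.00/h; overtime 18 h 39 min = 1119 min at £30.00/h.
Pay = (2400 × £20.00 + 1119 × £30.00) ÷ 60 = £1359.50.

£1359.50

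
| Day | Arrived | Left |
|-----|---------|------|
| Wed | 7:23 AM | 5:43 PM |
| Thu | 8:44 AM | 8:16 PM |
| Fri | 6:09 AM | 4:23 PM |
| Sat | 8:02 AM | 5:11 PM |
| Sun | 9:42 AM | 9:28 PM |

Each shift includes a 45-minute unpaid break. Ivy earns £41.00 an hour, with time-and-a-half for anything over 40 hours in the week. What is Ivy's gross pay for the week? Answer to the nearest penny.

£2209.90

Wed: 7:23 AM–5:43 PM = 10 h 20 min; less 45 min break → 9 h 35 min
Thu: 8:44 AM–8:16 PM = 11 h 32 min; less 45 min break → 10 h 47 min
Fri: 6:09 AM–4:23 PM = 10 h 14 min; less 45 min break → 9 h 29 min
Sat: 8:02 AM–5:11 PM = 9 h 9 min; less 45 min break → 8 h 24 min
Sun: 9:42 AM–9:28 PM = 11 h 46 min; less 45 min break → 11 h 1 min
Total worked: 49 h 16 min = 2956 min.
Regular 40 h 0 min = 2400 min at £41.00/h; overtime 9 h 16 min = 556 min at £61.50/h.
Pay = (2400 × £41.00 + 556 × £61.50) ÷ 60 = £2209.90.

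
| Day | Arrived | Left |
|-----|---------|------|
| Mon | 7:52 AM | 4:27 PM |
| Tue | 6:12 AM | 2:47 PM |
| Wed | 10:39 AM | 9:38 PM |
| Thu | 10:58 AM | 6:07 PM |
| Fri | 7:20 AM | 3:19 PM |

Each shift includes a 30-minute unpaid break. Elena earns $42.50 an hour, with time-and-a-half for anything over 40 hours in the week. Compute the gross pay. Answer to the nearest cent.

Mon: 7:52 AM–4:27 PM = 8 h 35 min; less 30 min break → 8 h 5 min
Tue: 6:12 AM–2:47 PM = 8 h 35 min; less 30 min break → 8 h 5 min
Wed: 10:39 AM–9:38 PM = 10 h 59 min; less 30 min break → 10 h 29 min
Thu: 10:58 AM–6:07 PM = 7 h 9 min; less 30 min break → 6 h 39 min
Fri: 7:20 AM–3:19 PM = 7 h 59 min; less 30 min break → 7 h 29 min
Total worked: 40 h 47 min = 2447 min.
Regular 40 h 0 min = 2400 min at $42.50/h; overtime 0 h 47 min = 47 min at $63.75/h.
Pay = (2400 × $42.50 + 47 × $63.75) ÷ 60 = $1749.94.

$1749.94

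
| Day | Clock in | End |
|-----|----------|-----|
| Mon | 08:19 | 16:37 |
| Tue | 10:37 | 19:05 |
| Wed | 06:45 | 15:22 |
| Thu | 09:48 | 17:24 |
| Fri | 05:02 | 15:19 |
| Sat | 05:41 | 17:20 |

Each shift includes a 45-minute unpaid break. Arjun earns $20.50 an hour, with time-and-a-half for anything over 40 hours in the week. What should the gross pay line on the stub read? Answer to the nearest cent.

Mon: 08:19–16:37 = 8 h 18 min; less 45 min break → 7 h 33 min
Tue: 10:37–19:05 = 8 h 28 min; less 45 min break → 7 h 43 min
Wed: 06:45–15:22 = 8 h 37 min; less 45 min break → 7 h 52 min
Thu: 09:48–17:24 = 7 h 36 min; less 45 min break → 6 h 51 min
Fri: 05:02–15:19 = 10 h 17 min; less 45 min break → 9 h 32 min
Sat: 05:41–17:20 = 11 h 39 min; less 45 min break → 10 h 54 min
Total worked: 50 h 25 min = 3025 min.
Regular 40 h 0 min = 2400 min at $20.50/h; overtime 10 h 25 min = 625 min at $30.75/h.
Pay = (2400 × $20.50 + 625 × $30.75) ÷ 60 = $1140.31.

$1140.31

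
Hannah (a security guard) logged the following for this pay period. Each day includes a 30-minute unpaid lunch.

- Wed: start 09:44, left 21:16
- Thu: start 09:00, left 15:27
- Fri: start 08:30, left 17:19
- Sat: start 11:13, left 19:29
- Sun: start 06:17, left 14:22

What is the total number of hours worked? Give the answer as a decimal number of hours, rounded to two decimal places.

Wed: 09:44–21:16 = 11 h 32 min; less 30 min break → 11 h 2 min
Thu: 09:00–15:27 = 6 h 27 min; less 30 min break → 5 h 57 min
Fri: 08:30–17:19 = 8 h 49 min; less 30 min break → 8 h 19 min
Sat: 11:13–19:29 = 8 h 16 min; less 30 min break → 7 h 46 min
Sun: 06:17–14:22 = 8 h 5 min; less 30 min break → 7 h 35 min
Total: 11 h 2 min + 5 h 57 min + 8 h 19 min + 7 h 46 min + 7 h 35 min = 40 h 39 min.

40.65 hours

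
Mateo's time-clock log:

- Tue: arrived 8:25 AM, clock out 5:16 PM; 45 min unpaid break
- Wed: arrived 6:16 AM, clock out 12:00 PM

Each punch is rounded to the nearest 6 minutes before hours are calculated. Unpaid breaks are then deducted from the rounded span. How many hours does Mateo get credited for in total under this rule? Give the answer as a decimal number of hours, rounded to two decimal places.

Tue: in 8:25 AM→8:24 AM, out 5:16 PM→5:18 PM; 8 h 54 min − 45 min = 8 h 9 min
Wed: in 6:16 AM→6:18 AM, out 12:00 PM→12:00 PM; 5 h 42 min
Total credited: 13 h 51 min.

13.85 hours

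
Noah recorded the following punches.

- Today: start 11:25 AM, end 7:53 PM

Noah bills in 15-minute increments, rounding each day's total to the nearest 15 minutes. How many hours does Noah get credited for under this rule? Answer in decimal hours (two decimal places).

Today: 11:25 AM–7:53 PM = 8 h 28 min → rounds to 8 h 30 min

8.50 hours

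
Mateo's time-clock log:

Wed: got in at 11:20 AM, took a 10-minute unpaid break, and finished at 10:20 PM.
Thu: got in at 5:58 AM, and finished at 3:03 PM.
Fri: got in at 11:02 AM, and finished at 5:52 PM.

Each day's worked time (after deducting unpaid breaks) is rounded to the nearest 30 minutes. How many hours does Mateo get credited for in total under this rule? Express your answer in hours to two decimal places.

Wed: 11:20 AM–10:20 PM = 11 h 0 min − 10 min = 10 h 50 min → rounds to 11 h 0 min
Thu: 5:58 AM–3:03 PM = 9 h 5 min → rounds to 9 h 0 min
Fri: 11:02 AM–5:52 PM = 6 h 50 min → rounds to 7 h 0 min
Total credited: 27 h 0 min.

27.00 hours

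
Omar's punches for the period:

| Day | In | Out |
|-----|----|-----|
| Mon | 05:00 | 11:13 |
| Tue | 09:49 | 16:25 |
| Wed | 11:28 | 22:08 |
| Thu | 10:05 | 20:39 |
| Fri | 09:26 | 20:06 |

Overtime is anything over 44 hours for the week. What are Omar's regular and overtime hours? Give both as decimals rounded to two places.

Regular 44.00 hours, overtime 0.72 hours

Mon: 05:00–11:13 = 6 h 13 min
Tue: 09:49–16:25 = 6 h 36 min
Wed: 11:28–22:08 = 10 h 40 min
Thu: 10:05–20:39 = 10 h 34 min
Fri: 09:26–20:06 = 10 h 40 min
Total worked: 44 h 43 min = 44.72 h.
Threshold 44 h → overtime 0 h 43 min, regular 44 h 0 min.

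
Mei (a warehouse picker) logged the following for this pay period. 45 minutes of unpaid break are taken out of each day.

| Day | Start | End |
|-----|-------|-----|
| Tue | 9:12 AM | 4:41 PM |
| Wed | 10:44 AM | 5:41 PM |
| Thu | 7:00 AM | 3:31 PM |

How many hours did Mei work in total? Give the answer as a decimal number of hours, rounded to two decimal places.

Tue: 9:12 AM–4:41 PM = 7 h 29 min; less 45 min break → 6 h 44 min
Wed: 10:44 AM–5:41 PM = 6 h 57 min; less 45 min break → 6 h 12 min
Thu: 7:00 AM–3:31 PM = 8 h 31 min; less 45 min break → 7 h 46 min
Total: 6 h 44 min + 6 h 12 min + 7 h 46 min = 20 h 42 min.

20.70 hours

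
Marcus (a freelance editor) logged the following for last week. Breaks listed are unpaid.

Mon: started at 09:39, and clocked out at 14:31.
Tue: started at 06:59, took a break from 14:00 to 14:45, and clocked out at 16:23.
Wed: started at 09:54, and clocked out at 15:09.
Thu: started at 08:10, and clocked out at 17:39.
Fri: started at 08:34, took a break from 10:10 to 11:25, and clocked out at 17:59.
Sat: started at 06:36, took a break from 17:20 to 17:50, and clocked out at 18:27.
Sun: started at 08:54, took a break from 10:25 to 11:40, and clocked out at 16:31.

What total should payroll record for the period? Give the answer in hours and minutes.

54 h 8 min

Mon: 09:39–14:31 = 4 h 52 min
Tue: 06:59–16:23 = 9 h 24 min; less 45 min break → 8 h 39 min
Wed: 09:54–15:09 = 5 h 15 min
Thu: 08:10–17:39 = 9 h 29 min
Fri: 08:34–17:59 = 9 h 25 min; less 75 min break → 8 h 10 min
Sat: 06:36–18:27 = 11 h 51 min; less 30 min break → 11 h 21 min
Sun: 08:54–16:31 = 7 h 37 min; less 75 min break → 6 h 22 min
Total: 4 h 52 min + 8 h 39 min + 5 h 15 min + 9 h 29 min + 8 h 10 min + 11 h 21 min + 6 h 22 min = 54 h 8 min.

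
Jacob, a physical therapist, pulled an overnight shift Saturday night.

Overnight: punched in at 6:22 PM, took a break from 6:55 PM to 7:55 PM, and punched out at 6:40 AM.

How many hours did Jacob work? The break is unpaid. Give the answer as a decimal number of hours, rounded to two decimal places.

11.30 hours

Overnight: 6:22 PM → midnight = 5 h 38 min; midnight → 6:40 AM = 6 h 40 min; span 12 h 18 min; less 60 min break → 11 h 18 min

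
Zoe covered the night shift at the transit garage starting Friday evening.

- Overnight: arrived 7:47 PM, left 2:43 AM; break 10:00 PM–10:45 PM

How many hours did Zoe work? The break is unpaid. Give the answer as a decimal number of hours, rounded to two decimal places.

Overnight: 7:47 PM → midnight = 4 h 13 min; midnight → 2:43 AM = 2 h 43 min; span 6 h 56 min; less 45 min break → 6 h 11 min

6.18 hours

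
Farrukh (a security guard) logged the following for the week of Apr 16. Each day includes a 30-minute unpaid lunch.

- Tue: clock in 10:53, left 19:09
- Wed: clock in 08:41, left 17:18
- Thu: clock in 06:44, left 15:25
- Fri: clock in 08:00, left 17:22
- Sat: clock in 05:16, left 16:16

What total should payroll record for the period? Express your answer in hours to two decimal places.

Tue: 10:53–19:09 = 8 h 16 min; less 30 min break → 7 h 46 min
Wed: 08:41–17:18 = 8 h 37 min; less 30 min break → 8 h 7 min
Thu: 06:44–15:25 = 8 h 41 min; less 30 min break → 8 h 11 min
Fri: 08:00–17:22 = 9 h 22 min; less 30 min break → 8 h 52 min
Sat: 05:16–16:16 = 11 h 0 min; less 30 min break → 10 h 30 min
Total: 7 h 46 min + 8 h 7 min + 8 h 11 min + 8 h 52 min + 10 h 30 min = 43 h 26 min.

43.43 hours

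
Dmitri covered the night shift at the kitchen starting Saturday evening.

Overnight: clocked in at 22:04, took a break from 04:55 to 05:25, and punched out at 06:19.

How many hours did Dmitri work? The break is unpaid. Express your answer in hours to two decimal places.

7.75 hours

Overnight: 22:04 → midnight = 1 h 56 min; midnight → 06:19 = 6 h 19 min; span 8 h 15 min; less 30 min break → 7 h 45 min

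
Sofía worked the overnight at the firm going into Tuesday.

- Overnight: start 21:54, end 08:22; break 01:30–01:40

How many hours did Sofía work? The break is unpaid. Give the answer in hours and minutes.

Overnight: 21:54 → midnight = 2 h 6 min; midnight → 08:22 = 8 h 22 min; span 10 h 28 min; less 10 min break → 10 h 18 min

10 h 18 min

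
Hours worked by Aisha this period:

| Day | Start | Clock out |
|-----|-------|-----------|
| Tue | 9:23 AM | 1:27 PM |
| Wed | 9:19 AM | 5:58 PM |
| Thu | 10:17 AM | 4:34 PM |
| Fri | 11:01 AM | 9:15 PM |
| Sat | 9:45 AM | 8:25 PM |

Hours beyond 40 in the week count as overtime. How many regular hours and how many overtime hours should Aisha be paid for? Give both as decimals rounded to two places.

Regular 39.90 hours, overtime 0.00 hours

Tue: 9:23 AM–1:27 PM = 4 h 4 min
Wed: 9:19 AM–5:58 PM = 8 h 39 min
Thu: 10:17 AM–4:34 PM = 6 h 17 min
Fri: 11:01 AM–9:15 PM = 10 h 14 min
Sat: 9:45 AM–8:25 PM = 10 h 40 min
Total worked: 39 h 54 min = 39.90 h.
Threshold 40 h → overtime 0 h 0 min, regular 39 h 54 min.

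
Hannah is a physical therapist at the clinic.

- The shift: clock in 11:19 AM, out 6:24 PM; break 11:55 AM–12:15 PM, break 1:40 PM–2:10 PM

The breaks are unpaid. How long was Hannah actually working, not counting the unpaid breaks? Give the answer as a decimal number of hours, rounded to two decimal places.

The shift: 11:19 AM–6:24 PM = 7 h 5 min; less 50 min break → 6 h 15 min

6.25 hours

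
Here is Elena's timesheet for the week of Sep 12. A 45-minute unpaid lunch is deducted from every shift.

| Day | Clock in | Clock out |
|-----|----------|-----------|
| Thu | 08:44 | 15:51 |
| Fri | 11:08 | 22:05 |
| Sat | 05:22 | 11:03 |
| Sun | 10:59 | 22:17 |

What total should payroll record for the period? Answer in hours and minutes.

32 h 3 min

Thu: 08:44–15:51 = 7 h 7 min; less 45 min break → 6 h 22 min
Fri: 11:08–22:05 = 10 h 57 min; less 45 min break → 10 h 12 min
Sat: 05:22–11:03 = 5 h 41 min; less 45 min break → 4 h 56 min
Sun: 10:59–22:17 = 11 h 18 min; less 45 min break → 10 h 33 min
Total: 6 h 22 min + 10 h 12 min + 4 h 56 min + 10 h 33 min = 32 h 3 min.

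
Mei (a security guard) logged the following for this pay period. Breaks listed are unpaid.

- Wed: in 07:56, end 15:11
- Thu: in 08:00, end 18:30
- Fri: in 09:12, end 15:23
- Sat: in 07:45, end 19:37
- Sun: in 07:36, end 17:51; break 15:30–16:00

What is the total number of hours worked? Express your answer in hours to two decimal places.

Wed: 07:56–15:11 = 7 h 15 min
Thu: 08:00–18:30 = 10 h 30 min
Fri: 09:12–15:23 = 6 h 11 min
Sat: 07:45–19:37 = 11 h 52 min
Sun: 07:36–17:51 = 10 h 15 min; less 30 min break → 9 h 45 min
Total: 7 h 15 min + 10 h 30 min + 6 h 11 min + 11 h 52 min + 9 h 45 min = 45 h 33 min.

45.55 hours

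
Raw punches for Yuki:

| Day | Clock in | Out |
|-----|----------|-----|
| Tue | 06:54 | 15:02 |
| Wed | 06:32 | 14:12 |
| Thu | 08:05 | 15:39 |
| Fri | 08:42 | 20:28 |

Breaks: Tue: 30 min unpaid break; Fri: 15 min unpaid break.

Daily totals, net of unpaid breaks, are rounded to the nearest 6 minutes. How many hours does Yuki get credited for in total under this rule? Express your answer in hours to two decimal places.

Tue: 06:54–15:02 = 8 h 8 min − 30 min = 7 h 38 min → rounds to 7 h 36 min
Wed: 06:32–14:12 = 7 h 40 min → rounds to 7 h 42 min
Thu: 08:05–15:39 = 7 h 34 min → rounds to 7 h 36 min
Fri: 08:42–20:28 = 11 h 46 min − 15 min = 11 h 31 min → rounds to 11 h 30 min
Total credited: 34 h 24 min.

34.40 hours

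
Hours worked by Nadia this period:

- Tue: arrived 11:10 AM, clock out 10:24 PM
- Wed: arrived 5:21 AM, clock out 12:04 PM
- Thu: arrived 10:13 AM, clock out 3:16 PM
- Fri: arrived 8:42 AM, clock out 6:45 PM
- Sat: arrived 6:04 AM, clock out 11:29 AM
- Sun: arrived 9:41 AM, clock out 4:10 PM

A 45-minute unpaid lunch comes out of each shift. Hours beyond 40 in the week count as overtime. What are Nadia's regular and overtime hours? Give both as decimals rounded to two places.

Regular 40.00 hours, overtime 0.45 hours

Tue: 11:10 AM–10:24 PM = 11 h 14 min; less 45 min break → 10 h 29 min
Wed: 5:21 AM–12:04 PM = 6 h 43 min; less 45 min break → 5 h 58 min
Thu: 10:13 AM–3:16 PM = 5 h 3 min; less 45 min break → 4 h 18 min
Fri: 8:42 AM–6:45 PM = 10 h 3 min; less 45 min break → 9 h 18 min
Sat: 6:04 AM–11:29 AM = 5 h 25 min; less 45 min break → 4 h 40 min
Sun: 9:41 AM–4:10 PM = 6 h 29 min; less 45 min break → 5 h 44 min
Total worked: 40 h 27 min = 40.45 h.
Threshold 40 h → overtime 0 h 27 min, regular 40 h 0 min.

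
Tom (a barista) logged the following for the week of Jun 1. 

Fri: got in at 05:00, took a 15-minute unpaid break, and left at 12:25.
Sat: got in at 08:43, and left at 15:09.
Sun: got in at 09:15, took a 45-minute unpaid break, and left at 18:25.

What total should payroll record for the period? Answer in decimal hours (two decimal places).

Fri: 05:00–12:25 = 7 h 25 min; less 15 min break → 7 h 10 min
Sat: 08:43–15:09 = 6 h 26 min
Sun: 09:15–18:25 = 9 h 10 min; less 45 min break → 8 h 25 min
Total: 7 h 10 min + 6 h 26 min + 8 h 25 min = 22 h 1 min.

22.02 hours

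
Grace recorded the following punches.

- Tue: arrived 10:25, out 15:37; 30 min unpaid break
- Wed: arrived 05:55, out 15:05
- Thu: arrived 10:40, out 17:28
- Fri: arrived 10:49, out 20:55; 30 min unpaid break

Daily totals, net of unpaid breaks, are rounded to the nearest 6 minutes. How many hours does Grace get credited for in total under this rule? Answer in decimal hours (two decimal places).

30.30 hours

Tue: 10:25–15:37 = 5 h 12 min − 30 min = 4 h 42 min → rounds to 4 h 42 min
Wed: 05:55–15:05 = 9 h 10 min → rounds to 9 h 12 min
Thu: 10:40–17:28 = 6 h 48 min → rounds to 6 h 48 min
Fri: 10:49–20:55 = 10 h 6 min − 30 min = 9 h 36 min → rounds to 9 h 36 min
Total credited: 30 h 18 min.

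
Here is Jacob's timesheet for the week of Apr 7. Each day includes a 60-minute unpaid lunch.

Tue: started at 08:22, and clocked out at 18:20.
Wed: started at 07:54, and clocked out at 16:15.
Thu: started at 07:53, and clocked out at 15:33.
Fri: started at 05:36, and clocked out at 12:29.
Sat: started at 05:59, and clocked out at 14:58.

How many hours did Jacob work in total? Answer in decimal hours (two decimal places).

36.85 hours

Tue: 08:22–18:20 = 9 h 58 min; less 60 min break → 8 h 58 min
Wed: 07:54–16:15 = 8 h 21 min; less 60 min break → 7 h 21 min
Thu: 07:53–15:33 = 7 h 40 min; less 60 min break → 6 h 40 min
Fri: 05:36–12:29 = 6 h 53 min; less 60 min break → 5 h 53 min
Sat: 05:59–14:58 = 8 h 59 min; less 60 min break → 7 h 59 min
Total: 8 h 58 min + 7 h 21 min + 6 h 40 min + 5 h 53 min + 7 h 59 min = 36 h 51 min.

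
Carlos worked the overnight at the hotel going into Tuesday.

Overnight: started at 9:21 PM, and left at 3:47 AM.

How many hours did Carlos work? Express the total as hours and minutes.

6 h 26 min

Overnight: 9:21 PM → midnight = 2 h 39 min; midnight → 3:47 AM = 3 h 47 min; span 6 h 26 min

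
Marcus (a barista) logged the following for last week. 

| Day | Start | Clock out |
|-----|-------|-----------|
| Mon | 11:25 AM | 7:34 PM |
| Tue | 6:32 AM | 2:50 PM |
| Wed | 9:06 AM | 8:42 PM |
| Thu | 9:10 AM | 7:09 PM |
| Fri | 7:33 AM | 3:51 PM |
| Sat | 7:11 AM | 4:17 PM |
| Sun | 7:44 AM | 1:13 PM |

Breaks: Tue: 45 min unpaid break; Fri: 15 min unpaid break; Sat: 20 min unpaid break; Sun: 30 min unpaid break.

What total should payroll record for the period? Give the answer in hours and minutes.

Mon: 11:25 AM–7:34 PM = 8 h 9 min
Tue: 6:32 AM–2:50 PM = 8 h 18 min; less 45 min break → 7 h 33 min
Wed: 9:06 AM–8:42 PM = 11 h 36 min
Thu: 9:10 AM–7:09 PM = 9 h 59 min
Fri: 7:33 AM–3:51 PM = 8 h 18 min; less 15 min break → 8 h 3 min
Sat: 7:11 AM–4:17 PM = 9 h 6 min; less 20 min break → 8 h 46 min
Sun: 7:44 AM–1:13 PM = 5 h 29 min; less 30 min break → 4 h 59 min
Total: 8 h 9 min + 7 h 33 min + 11 h 36 min + 9 h 59 min + 8 h 3 min + 8 h 46 min + 4 h 59 min = 59 h 5 min.

59 h 5 min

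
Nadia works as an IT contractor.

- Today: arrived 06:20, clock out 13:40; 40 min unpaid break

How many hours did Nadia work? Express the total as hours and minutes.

6 h 40 min

Today: 06:20–13:40 = 7 h 20 min; less 40 min break → 6 h 40 min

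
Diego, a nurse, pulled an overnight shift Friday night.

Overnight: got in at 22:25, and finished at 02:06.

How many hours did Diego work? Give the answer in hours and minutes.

Overnight: 22:25 → midnight = 1 h 35 min; midnight → 02:06 = 2 h 6 min; span 3 h 41 min

3 h 41 min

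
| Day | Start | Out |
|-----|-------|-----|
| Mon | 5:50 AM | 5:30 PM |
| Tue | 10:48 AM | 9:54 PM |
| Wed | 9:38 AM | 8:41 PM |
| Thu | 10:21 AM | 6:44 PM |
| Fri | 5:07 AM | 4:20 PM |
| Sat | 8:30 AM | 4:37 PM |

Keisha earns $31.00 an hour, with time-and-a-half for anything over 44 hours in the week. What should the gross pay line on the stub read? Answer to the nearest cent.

Mon: 5:50 AM–5:30 PM = 11 h 40 min
Tue: 10:48 AM–9:54 PM = 11 h 6 min
Wed: 9:38 AM–8:41 PM = 11 h 3 min
Thu: 10:21 AM–6:44 PM = 8 h 23 min
Fri: 5:07 AM–4:20 PM = 11 h 13 min
Sat: 8:30 AM–4:37 PM = 8 h 7 min
Total worked: 61 h 32 min = 3692 min.
Regular 44 h 0 min = 2640 min at $31.00/h; overtime 17 h 32 min = 1052 min at $46.50/h.
Pay = (2640 × $31.00 + 1052 × $46.50) ÷ 60 = $2179.30.

$2179.30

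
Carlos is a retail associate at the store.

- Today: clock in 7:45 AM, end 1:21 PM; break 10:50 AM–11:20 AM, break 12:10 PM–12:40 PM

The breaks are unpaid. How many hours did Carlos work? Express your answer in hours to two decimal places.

Today: 7:45 AM–1:21 PM = 5 h 36 min; less 60 min break → 4 h 36 min

4.60 hours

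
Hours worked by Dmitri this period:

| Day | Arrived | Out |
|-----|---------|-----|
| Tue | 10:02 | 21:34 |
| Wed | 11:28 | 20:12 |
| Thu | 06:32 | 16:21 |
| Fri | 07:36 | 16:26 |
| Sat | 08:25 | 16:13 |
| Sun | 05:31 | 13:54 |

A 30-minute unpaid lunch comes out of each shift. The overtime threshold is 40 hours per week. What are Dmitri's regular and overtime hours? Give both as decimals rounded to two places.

Regular 40.00 hours, overtime 12.10 hours

Tue: 10:02–21:34 = 11 h 32 min; less 30 min break → 11 h 2 min
Wed: 11:28–20:12 = 8 h 44 min; less 30 min break → 8 h 14 min
Thu: 06:32–16:21 = 9 h 49 min; less 30 min break → 9 h 19 min
Fri: 07:36–16:26 = 8 h 50 min; less 30 min break → 8 h 20 min
Sat: 08:25–16:13 = 7 h 48 min; less 30 min break → 7 h 18 min
Sun: 05:31–13:54 = 8 h 23 min; less 30 min break → 7 h 53 min
Total worked: 52 h 6 min = 52.10 h.
Threshold 40 h → overtime 12 h 6 min, regular 40 h 0 min.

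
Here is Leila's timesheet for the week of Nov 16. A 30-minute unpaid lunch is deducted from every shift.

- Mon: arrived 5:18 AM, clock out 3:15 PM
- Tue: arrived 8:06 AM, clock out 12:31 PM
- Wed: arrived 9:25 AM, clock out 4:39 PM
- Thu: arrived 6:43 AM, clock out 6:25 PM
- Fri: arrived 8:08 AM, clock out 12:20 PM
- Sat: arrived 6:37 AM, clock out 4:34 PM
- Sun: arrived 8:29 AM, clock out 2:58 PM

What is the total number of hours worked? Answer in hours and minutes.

50 h 26 min

Mon: 5:18 AM–3:15 PM = 9 h 57 min; less 30 min break → 9 h 27 min
Tue: 8:06 AM–12:31 PM = 4 h 25 min; less 30 min break → 3 h 55 min
Wed: 9:25 AM–4:39 PM = 7 h 14 min; less 30 min break → 6 h 44 min
Thu: 6:43 AM–6:25 PM = 11 h 42 min; less 30 min break → 11 h 12 min
Fri: 8:08 AM–12:20 PM = 4 h 12 min; less 30 min break → 3 h 42 min
Sat: 6:37 AM–4:34 PM = 9 h 57 min; less 30 min break → 9 h 27 min
Sun: 8:29 AM–2:58 PM = 6 h 29 min; less 30 min break → 5 h 59 min
Total: 9 h 27 min + 3 h 55 min + 6 h 44 min + 11 h 12 min + 3 h 42 min + 9 h 27 min + 5 h 59 min = 50 h 26 min.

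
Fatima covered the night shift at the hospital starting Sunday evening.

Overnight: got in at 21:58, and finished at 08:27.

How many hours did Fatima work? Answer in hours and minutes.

10 h 29 min

Overnight: 21:58 → midnight = 2 h 2 min; midnight → 08:27 = 8 h 27 min; span 10 h 29 min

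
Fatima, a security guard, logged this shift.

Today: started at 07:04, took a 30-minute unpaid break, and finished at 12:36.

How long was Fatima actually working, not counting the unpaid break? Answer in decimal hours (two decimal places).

5.03 hours

Today: 07:04–12:36 = 5 h 32 min; less 30 min break → 5 h 2 min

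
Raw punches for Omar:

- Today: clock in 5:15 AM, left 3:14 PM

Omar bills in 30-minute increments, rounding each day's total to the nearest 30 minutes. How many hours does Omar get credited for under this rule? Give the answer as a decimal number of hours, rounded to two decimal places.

Today: 5:15 AM–3:14 PM = 9 h 59 min → rounds to 10 h 0 min

10.00 hours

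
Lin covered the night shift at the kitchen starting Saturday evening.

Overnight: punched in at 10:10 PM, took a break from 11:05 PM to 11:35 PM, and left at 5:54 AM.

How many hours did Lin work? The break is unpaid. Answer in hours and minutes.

Overnight: 10:10 PM → midnight = 1 h 50 min; midnight → 5:54 AM = 5 h 54 min; span 7 h 44 min; less 30 min break → 7 h 14 min

7 h 14 min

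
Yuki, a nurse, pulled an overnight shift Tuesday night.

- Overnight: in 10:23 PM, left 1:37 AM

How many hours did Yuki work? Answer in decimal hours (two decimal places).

Overnight: 10:23 PM → midnight = 1 h 37 min; midnight → 1:37 AM = 1 h 37 min; span 3 h 14 min

3.23 hours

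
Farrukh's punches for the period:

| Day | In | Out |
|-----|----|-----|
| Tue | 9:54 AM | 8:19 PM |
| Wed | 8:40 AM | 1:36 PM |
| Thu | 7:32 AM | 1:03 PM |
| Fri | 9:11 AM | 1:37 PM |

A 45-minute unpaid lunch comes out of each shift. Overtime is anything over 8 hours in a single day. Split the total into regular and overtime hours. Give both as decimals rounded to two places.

Tue: 9:54 AM–8:19 PM = 10 h 25 min; less 45 min break → 9 h 40 min
Wed: 8:40 AM–1:36 PM = 4 h 56 min; less 45 min break → 4 h 11 min
Thu: 7:32 AM–1:03 PM = 5 h 31 min; less 45 min break → 4 h 46 min
Fri: 9:11 AM–1:37 PM = 4 h 26 min; less 45 min break → 3 h 41 min
Tue reg 8 h 0 min / OT 1 h 40 min; Wed reg 4 h 11 min / OT 0 h 0 min; Thu reg 4 h 46 min / OT 0 h 0 min; Fri reg 3 h 41 min / OT 0 h 0 min.
Totals: regular 20 h 38 min, overtime 1 h 40 min.

Regular 20.63 hours, overtime 1.67 hours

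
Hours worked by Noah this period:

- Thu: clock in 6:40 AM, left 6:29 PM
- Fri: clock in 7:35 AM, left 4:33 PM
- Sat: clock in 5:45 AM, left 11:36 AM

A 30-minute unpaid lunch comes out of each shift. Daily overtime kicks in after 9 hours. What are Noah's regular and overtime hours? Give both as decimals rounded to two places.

Regular 22.82 hours, overtime 2.32 hours

Thu: 6:40 AM–6:29 PM = 11 h 49 min; less 30 min break → 11 h 19 min
Fri: 7:35 AM–4:33 PM = 8 h 58 min; less 30 min break → 8 h 28 min
Sat: 5:45 AM–11:36 AM = 5 h 51 min; less 30 min break → 5 h 21 min
Thu reg 9 h 0 min / OT 2 h 19 min; Fri reg 8 h 28 min / OT 0 h 0 min; Sat reg 5 h 21 min / OT 0 h 0 min.
Totals: regular 22 h 49 min, overtime 2 h 19 min.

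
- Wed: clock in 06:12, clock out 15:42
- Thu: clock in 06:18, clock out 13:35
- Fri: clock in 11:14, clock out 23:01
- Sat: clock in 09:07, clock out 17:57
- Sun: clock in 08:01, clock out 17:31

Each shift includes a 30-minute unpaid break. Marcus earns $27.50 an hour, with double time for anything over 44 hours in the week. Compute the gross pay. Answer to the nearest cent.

$1232.00

Wed: 06:12–15:42 = 9 h 30 min; less 30 min break → 9 h 0 min
Thu: 06:18–13:35 = 7 h 17 min; less 30 min break → 6 h 47 min
Fri: 11:14–23:01 = 11 h 47 min; less 30 min break → 11 h 17 min
Sat: 09:07–17:57 = 8 h 50 min; less 30 min break → 8 h 20 min
Sun: 08:01–17:31 = 9 h 30 min; less 30 min break → 9 h 0 min
Total worked: 44 h 24 min = 2664 min.
Regular 44 h 0 min = 2640 min at $27.50/h; overtime 0 h 24 min = 24 min at $55.00/h.
Pay = (2640 × $27.50 + 24 × $55.00) ÷ 60 = $1232.00.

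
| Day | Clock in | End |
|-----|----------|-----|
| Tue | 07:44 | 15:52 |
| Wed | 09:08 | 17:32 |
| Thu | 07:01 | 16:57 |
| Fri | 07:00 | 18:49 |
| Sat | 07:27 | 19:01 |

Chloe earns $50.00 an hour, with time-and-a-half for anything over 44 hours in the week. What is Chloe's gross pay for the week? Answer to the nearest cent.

Tue: 07:44–15:52 = 8 h 8 min
Wed: 09:08–17:32 = 8 h 24 min
Thu: 07:01–16:57 = 9 h 56 min
Fri: 07:00–18:49 = 11 h 49 min
Sat: 07:27–19:01 = 11 h 34 min
Total worked: 49 h 51 min = 2991 min.
Regular 44 h 0 min = 2640 min at $50.00/h; overtime 5 h 51 min = 351 min at $75.00/h.
Pay = (2640 × $50.00 + 351 × $75.00) ÷ 60 = $2638.75.

$2638.75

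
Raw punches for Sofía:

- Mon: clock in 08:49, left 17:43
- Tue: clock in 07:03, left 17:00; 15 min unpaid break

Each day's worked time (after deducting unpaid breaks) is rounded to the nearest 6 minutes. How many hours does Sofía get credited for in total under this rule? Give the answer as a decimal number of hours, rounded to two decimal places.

Mon: 08:49–17:43 = 8 h 54 min → rounds to 8 h 54 min
Tue: 07:03–17:00 = 9 h 57 min − 15 min = 9 h 42 min → rounds to 9 h 42 min
Total credited: 18 h 36 min.

18.60 hours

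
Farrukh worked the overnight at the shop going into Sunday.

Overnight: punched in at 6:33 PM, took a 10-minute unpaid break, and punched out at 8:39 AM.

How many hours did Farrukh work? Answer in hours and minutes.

Overnight: 6:33 PM → midnight = 5 h 27 min; midnight → 8:39 AM = 8 h 39 min; span 14 h 6 min; less 10 min break → 13 h 56 min

13 h 56 min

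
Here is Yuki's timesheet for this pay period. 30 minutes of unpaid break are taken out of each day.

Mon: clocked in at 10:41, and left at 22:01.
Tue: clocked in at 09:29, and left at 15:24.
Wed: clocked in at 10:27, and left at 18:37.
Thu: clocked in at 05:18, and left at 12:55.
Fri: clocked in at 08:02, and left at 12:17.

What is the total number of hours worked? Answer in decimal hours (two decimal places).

Mon: 10:41–22:01 = 11 h 20 min; less 30 min break → 10 h 50 min
Tue: 09:29–15:24 = 5 h 55 min; less 30 min break → 5 h 25 min
Wed: 10:27–18:37 = 8 h 10 min; less 30 min break → 7 h 40 min
Thu: 05:18–12:55 = 7 h 37 min; less 30 min break → 7 h 7 min
Fri: 08:02–12:17 = 4 h 15 min; less 30 min break → 3 h 45 min
Total: 10 h 50 min + 5 h 25 min + 7 h 40 min + 7 h 7 min + 3 h 45 min = 34 h 47 min.

34.78 hours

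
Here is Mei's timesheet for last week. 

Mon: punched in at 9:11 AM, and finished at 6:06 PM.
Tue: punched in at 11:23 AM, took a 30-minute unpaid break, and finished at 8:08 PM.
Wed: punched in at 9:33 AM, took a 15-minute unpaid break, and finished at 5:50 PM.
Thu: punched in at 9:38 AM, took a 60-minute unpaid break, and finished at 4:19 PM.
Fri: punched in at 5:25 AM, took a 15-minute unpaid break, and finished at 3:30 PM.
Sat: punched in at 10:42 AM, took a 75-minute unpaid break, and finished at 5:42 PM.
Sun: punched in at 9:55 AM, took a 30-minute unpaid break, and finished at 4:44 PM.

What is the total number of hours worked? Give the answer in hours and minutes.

52 h 47 min

Mon: 9:11 AM–6:06 PM = 8 h 55 min
Tue: 11:23 AM–8:08 PM = 8 h 45 min; less 30 min break → 8 h 15 min
Wed: 9:33 AM–5:50 PM = 8 h 17 min; less 15 min break → 8 h 2 min
Thu: 9:38 AM–4:19 PM = 6 h 41 min; less 60 min break → 5 h 41 min
Fri: 5:25 AM–3:30 PM = 10 h 5 min; less 15 min break → 9 h 50 min
Sat: 10:42 AM–5:42 PM = 7 h 0 min; less 75 min break → 5 h 45 min
Sun: 9:55 AM–4:44 PM = 6 h 49 min; less 30 min break → 6 h 19 min
Total: 8 h 55 min + 8 h 15 min + 8 h 2 min + 5 h 41 min + 9 h 50 min + 5 h 45 min + 6 h 19 min = 52 h 47 min.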